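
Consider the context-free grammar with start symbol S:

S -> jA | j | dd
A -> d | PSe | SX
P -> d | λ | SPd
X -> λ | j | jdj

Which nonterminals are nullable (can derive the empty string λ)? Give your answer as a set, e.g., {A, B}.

{P, X}

Directly nullable (have an ε-rule): {P, X}.
Not nullable: A, S — each has a terminal in every rule's right-hand side or depends on a non-nullable symbol.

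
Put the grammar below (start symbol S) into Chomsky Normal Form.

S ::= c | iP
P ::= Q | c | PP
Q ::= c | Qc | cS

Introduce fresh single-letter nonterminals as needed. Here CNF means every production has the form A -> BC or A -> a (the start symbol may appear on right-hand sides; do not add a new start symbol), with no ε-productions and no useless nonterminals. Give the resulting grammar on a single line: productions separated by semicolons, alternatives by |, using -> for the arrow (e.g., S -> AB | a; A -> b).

S -> c | BP; A -> c; B -> i; P -> c | AS | PP | QA; Q -> c | AS | QA

No ε-productions.
After unit-elimination: S -> c | iP; P -> c | PP | Qc | cS; Q -> c | Qc | cS.
TERM: introduce A -> c, B -> i and substitute in every rule of length ≥2.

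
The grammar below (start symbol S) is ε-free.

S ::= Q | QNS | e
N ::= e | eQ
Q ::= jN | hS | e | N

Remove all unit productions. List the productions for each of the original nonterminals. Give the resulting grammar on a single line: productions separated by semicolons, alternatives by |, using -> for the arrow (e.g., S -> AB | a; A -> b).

Unit productions: Q->N, S->Q.
Unit pairs (A ⇒* B via units): (Q,N), (S,N), (S,Q).
S: inherits non-unit rules of {N, Q, S} → QNS | e | eQ | hS | jN.
N: inherits non-unit rules of {N} → e | eQ.
Q: inherits non-unit rules of {N, Q} → e | eQ | hS | jN.

S -> e | eQ | hS | jN | QNS; N -> e | eQ; Q -> e | eQ | hS | jN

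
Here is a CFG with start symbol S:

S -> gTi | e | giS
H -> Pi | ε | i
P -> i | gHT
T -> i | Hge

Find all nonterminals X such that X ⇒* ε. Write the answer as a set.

Directly nullable (have an ε-rule): {H}.
Not nullable: P, S, T — each has a terminal in every rule's right-hand side or depends on a non-nullable symbol.

{H}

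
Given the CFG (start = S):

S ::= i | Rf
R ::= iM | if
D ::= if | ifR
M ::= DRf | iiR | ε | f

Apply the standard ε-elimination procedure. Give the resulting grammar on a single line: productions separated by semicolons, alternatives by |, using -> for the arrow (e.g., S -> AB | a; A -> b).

Nullable set: {M}.
Drop M -> ε.
R -> iM: M nullable, giving i | iM.
Unchanged (no nullable symbols): S -> Rf; S -> i; D -> if; D -> ifR; M -> DRf; M -> f; M -> iiR; R -> if.

S -> i | Rf; D -> if | ifR; M -> f | DRf | iiR; R -> i | iM | if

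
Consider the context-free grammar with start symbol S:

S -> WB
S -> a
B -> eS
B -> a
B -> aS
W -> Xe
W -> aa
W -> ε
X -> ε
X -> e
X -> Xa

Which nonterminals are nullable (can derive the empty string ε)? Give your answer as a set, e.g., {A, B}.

{W, X}

Directly nullable (have an ε-rule): {W, X}.
Not nullable: B, S — each has a terminal in every rule's right-hand side or depends on a non-nullable symbol.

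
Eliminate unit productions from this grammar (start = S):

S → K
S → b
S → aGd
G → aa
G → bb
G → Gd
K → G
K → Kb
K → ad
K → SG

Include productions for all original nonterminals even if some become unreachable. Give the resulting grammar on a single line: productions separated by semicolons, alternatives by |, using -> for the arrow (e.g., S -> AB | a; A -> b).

S -> b | Gd | Kb | SG | aa | ad | bb | aGd; G -> Gd | aa | bb; K -> Gd | Kb | SG | aa | ad | bb

Unit productions: K->G, S->K.
Unit pairs (A ⇒* B via units): (K,G), (S,G), (S,K).
S: inherits non-unit rules of {G, K, S} → Gd | Kb | SG | aGd | aa | ad | b | bb.
G: inherits non-unit rules of {G} → Gd | aa | bb.
K: inherits non-unit rules of {G, K} → Gd | Kb | SG | aa | ad | bb.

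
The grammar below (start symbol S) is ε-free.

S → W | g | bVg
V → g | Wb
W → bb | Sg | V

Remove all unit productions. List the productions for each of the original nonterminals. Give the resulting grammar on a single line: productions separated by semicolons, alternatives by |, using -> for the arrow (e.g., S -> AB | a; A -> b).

Unit productions: S->W, W->V.
Unit pairs (A ⇒* B via units): (S,V), (S,W), (W,V).
S: inherits non-unit rules of {S, V, W} → Sg | Wb | bVg | bb | g.
V: inherits non-unit rules of {V} → Wb | g.
W: inherits non-unit rules of {V, W} → Sg | Wb | bb | g.

S -> g | Sg | Wb | bb | bVg; V -> g | Wb; W -> g | Sg | Wb | bb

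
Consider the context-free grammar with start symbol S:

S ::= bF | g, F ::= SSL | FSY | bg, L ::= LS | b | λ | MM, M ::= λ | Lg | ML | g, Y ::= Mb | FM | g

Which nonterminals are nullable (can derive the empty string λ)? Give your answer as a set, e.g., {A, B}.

Directly nullable (have an ε-rule): {L, M}.
Not nullable: F, S, Y — each has a terminal in every rule's right-hand side or depends on a non-nullable symbol.

{L, M}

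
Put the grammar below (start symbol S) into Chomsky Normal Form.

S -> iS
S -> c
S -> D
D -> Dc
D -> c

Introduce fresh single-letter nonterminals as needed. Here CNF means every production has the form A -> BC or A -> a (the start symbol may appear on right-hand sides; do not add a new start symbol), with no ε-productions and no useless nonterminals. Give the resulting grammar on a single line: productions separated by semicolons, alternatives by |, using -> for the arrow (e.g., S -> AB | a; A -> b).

No ε-productions.
After unit-elimination: S -> c | Dc | iS; D -> c | Dc.
TERM: introduce A -> c, B -> i and substitute in every rule of length ≥2.

S -> c | BS | DA; A -> c; B -> i; D -> c | DA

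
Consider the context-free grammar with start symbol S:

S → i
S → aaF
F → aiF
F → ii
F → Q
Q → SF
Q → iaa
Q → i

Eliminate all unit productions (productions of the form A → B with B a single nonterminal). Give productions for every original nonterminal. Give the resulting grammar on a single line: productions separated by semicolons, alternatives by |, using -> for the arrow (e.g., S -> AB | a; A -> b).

Unit productions: F->Q.
Unit pairs (A ⇒* B via units): (F,Q).
S: inherits non-unit rules of {S} → aaF | i.
F: inherits non-unit rules of {F, Q} → SF | aiF | i | iaa | ii.
Q: inherits non-unit rules of {Q} → SF | i | iaa.

S -> i | aaF; F -> i | SF | ii | aiF | iaa; Q -> i | SF | iaa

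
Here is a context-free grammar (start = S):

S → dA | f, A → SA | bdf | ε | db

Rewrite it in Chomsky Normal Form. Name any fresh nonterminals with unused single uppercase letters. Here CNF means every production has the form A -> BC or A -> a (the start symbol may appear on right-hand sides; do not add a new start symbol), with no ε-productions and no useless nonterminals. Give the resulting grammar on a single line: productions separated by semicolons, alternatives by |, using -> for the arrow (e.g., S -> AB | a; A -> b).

S -> d | f | CA; A -> d | f | BE | CA | CB | SA; B -> b; C -> d; D -> f; E -> CD

Nullable: {A}; after ε-elimination: S -> d | f | dA; A -> S | SA | db | bdf.
After unit-elimination: S -> d | f | dA; A -> d | f | SA | dA | db | bdf.
TERM: introduce B -> b, C -> d, D -> f and substitute in every rule of length ≥2.
BIN: A -> BCD becomes A -> BE, E -> CD.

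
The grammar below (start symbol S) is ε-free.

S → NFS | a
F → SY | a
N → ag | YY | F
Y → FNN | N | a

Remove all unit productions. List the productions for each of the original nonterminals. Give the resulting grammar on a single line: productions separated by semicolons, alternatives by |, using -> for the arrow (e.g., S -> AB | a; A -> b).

Unit productions: N->F, Y->N.
Unit pairs (A ⇒* B via units): (N,F), (Y,F), (Y,N).
S: inherits non-unit rules of {S} → NFS | a.
F: inherits non-unit rules of {F} → SY | a.
N: inherits non-unit rules of {F, N} → SY | YY | a | ag.
Y: inherits non-unit rules of {F, N, Y} → FNN | SY | YY | a | ag.

S -> a | NFS; F -> a | SY; N -> a | SY | YY | ag; Y -> a | SY | YY | ag | FNN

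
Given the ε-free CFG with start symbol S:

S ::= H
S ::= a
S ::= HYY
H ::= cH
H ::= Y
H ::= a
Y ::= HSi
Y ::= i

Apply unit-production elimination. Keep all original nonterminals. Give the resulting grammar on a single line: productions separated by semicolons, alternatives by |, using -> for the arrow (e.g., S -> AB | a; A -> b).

Unit productions: H->Y, S->H.
Unit pairs (A ⇒* B via units): (H,Y), (S,H), (S,Y).
S: inherits non-unit rules of {H, S, Y} → HSi | HYY | a | cH | i.
H: inherits non-unit rules of {H, Y} → HSi | a | cH | i.
Y: inherits non-unit rules of {Y} → HSi | i.

S -> a | i | cH | HSi | HYY; H -> a | i | cH | HSi; Y -> i | HSi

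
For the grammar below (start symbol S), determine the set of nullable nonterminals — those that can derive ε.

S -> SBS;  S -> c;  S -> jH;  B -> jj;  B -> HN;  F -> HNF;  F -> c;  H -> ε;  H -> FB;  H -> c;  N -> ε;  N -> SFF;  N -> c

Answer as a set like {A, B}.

{B, H, N}

Directly nullable (have an ε-rule): {H, N}.
B is nullable via B -> HN (every symbol on the right is already known nullable).
Not nullable: F, S — each has a terminal in every rule's right-hand side or depends on a non-nullable symbol.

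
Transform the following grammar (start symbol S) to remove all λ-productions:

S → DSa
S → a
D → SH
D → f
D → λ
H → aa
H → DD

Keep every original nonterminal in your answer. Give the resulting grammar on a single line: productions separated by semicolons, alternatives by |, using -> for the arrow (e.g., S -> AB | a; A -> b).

Nullable set: {D, H}.
S -> DSa: D nullable, giving DSa | Sa.
Drop D -> λ.
D -> SH: H nullable, giving S | SH.
H -> DD: D, D nullable, giving D | DD.
Unchanged (no nullable symbols): S -> a; D -> f; H -> aa.

S -> a | Sa | DSa; D -> S | f | SH; H -> D | DD | aa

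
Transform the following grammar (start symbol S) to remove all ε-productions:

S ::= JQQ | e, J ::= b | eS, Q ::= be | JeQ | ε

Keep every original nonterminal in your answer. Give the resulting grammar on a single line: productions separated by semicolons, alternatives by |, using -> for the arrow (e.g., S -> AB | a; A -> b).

Nullable set: {Q}.
S -> JQQ: Q, Q nullable, giving J | JQ | JQQ.
Drop Q -> ε.
Q -> JeQ: Q nullable, giving Je | JeQ.
Unchanged (no nullable symbols): S -> e; J -> b; J -> eS; Q -> be.

S -> J | e | JQ | JQQ; J -> b | eS; Q -> Je | be | JeQ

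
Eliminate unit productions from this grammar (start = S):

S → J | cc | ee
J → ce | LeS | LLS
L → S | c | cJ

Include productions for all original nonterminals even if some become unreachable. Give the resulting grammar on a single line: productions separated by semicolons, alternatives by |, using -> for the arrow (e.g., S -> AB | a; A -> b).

Unit productions: L->S, S->J.
Unit pairs (A ⇒* B via units): (L,J), (L,S), (S,J).
S: inherits non-unit rules of {J, S} → LLS | LeS | cc | ce | ee.
J: inherits non-unit rules of {J} → LLS | LeS | ce.
L: inherits non-unit rules of {J, L, S} → LLS | LeS | c | cJ | cc | ce | ee.

S -> cc | ce | ee | LLS | LeS; J -> ce | LLS | LeS; L -> c | cJ | cc | ce | ee | LLS | LeS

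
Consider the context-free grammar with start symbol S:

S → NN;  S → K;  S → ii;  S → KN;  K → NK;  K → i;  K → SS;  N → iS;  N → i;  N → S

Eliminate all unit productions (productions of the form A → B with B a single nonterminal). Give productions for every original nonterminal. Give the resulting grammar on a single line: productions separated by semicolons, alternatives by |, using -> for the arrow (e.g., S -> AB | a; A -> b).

S -> i | KN | NK | NN | SS | ii; K -> i | NK | SS; N -> i | KN | NK | NN | SS | iS | ii

Unit productions: N->S, S->K.
Unit pairs (A ⇒* B via units): (N,K), (N,S), (S,K).
S: inherits non-unit rules of {K, S} → KN | NK | NN | SS | i | ii.
K: inherits non-unit rules of {K} → NK | SS | i.
N: inherits non-unit rules of {K, N, S} → KN | NK | NN | SS | i | iS | ii.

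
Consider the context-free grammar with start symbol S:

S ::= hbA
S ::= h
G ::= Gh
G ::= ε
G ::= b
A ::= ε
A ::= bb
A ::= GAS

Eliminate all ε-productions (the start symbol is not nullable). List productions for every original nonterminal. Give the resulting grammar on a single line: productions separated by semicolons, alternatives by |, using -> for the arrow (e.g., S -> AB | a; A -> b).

Nullable set: {A, G}.
S -> hbA: A nullable, giving hb | hbA.
Drop A -> ε.
A -> GAS: G, A nullable, giving AS | GAS | GS | S.
Drop G -> ε.
G -> Gh: G nullable, giving Gh | h.
Unchanged (no nullable symbols): S -> h; A -> bb; G -> b.

S -> h | hb | hbA; A -> S | AS | GS | bb | GAS; G -> b | h | Gh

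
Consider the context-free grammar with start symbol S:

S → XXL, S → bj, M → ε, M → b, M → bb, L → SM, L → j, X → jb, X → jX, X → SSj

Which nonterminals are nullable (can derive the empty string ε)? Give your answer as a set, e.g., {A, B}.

Directly nullable (have an ε-rule): {M}.
Not nullable: L, S, X — each has a terminal in every rule's right-hand side or depends on a non-nullable symbol.

{M}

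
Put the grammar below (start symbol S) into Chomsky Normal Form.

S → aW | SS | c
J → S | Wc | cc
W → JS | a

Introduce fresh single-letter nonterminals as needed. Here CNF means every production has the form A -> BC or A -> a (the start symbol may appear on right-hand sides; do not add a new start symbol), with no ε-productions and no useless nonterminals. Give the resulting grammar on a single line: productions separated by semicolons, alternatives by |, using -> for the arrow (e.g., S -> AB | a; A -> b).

S -> c | BW | SS; A -> c; B -> a; J -> c | AA | BW | SS | WA; W -> a | JS

No ε-productions.
After unit-elimination: S -> c | SS | aW; J -> c | SS | Wc | aW | cc; W -> a | JS.
TERM: introduce B -> a, A -> c and substitute in every rule of length ≥2.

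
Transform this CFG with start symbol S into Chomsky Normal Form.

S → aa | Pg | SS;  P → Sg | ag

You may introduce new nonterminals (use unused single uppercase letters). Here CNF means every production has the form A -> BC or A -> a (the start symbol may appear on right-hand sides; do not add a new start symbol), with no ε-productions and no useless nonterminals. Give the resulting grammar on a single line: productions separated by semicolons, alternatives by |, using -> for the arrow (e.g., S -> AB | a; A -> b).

No ε-productions.
No unit productions to eliminate.
TERM: introduce B -> a, A -> g and substitute in every rule of length ≥2.

S -> BB | PA | SS; A -> g; B -> a; P -> BA | SA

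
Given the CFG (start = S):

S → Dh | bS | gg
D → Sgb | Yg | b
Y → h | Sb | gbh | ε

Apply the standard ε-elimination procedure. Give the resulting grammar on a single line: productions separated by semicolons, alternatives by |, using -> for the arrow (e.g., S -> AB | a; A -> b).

Nullable set: {Y}.
D -> Yg: Y nullable, giving Yg | g.
Drop Y -> ε.
Unchanged (no nullable symbols): S -> Dh; S -> bS; S -> gg; D -> Sgb; D -> b; Y -> Sb; Y -> gbh; Y -> h.

S -> Dh | bS | gg; D -> b | g | Yg | Sgb; Y -> h | Sb | gbh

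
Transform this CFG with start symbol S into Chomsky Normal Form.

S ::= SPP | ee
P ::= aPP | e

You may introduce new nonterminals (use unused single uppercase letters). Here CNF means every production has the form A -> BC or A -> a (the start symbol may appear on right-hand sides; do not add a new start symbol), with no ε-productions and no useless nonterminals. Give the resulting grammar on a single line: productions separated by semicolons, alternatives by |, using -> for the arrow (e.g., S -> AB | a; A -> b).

No ε-productions.
No unit productions to eliminate.
TERM: introduce A -> a, B -> e and substitute in every rule of length ≥2.
BIN: P -> APP becomes P -> AC, C -> PP; S -> SPP becomes S -> SD, D -> PP.

S -> BB | SD; A -> a; B -> e; C -> PP; D -> PP; P -> e | AC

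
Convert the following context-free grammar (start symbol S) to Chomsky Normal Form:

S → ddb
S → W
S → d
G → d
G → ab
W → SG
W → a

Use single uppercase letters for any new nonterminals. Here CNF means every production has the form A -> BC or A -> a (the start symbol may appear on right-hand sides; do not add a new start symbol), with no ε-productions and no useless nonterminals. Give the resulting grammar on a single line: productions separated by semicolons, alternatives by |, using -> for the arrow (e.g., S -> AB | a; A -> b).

No ε-productions.
After unit-elimination: S -> a | d | SG | ddb; G -> d | ab; W -> a | SG.
TERM: introduce A -> a, B -> b, C -> d and substitute in every rule of length ≥2.
BIN: S -> CCB becomes S -> CD, D -> CB.
Drop unreachable/unproductive: W.

S -> a | d | CD | SG; A -> a; B -> b; C -> d; D -> CB; G -> d | AB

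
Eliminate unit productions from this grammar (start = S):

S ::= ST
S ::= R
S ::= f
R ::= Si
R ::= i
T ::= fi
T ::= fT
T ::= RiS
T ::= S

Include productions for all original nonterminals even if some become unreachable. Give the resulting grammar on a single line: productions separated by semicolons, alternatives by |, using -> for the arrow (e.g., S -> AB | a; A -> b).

S -> f | i | ST | Si; R -> i | Si; T -> f | i | ST | Si | fT | fi | RiS

Unit productions: S->R, T->S.
Unit pairs (A ⇒* B via units): (S,R), (T,R), (T,S).
S: inherits non-unit rules of {R, S} → ST | Si | f | i.
R: inherits non-unit rules of {R} → Si | i.
T: inherits non-unit rules of {R, S, T} → RiS | ST | Si | f | fT | fi | i.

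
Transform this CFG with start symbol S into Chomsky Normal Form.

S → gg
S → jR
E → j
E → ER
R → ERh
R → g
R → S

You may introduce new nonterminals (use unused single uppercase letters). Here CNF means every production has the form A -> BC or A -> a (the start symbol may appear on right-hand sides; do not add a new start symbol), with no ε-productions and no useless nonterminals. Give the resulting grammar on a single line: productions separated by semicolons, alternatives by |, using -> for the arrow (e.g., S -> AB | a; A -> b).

No ε-productions.
After unit-elimination: S -> gg | jR; E -> j | ER; R -> g | gg | jR | ERh.
TERM: introduce B -> g, A -> h, C -> j and substitute in every rule of length ≥2.
BIN: R -> ERA becomes R -> ED, D -> RA.

S -> BB | CR; A -> h; B -> g; C -> j; D -> RA; E -> j | ER; R -> g | BB | CR | ED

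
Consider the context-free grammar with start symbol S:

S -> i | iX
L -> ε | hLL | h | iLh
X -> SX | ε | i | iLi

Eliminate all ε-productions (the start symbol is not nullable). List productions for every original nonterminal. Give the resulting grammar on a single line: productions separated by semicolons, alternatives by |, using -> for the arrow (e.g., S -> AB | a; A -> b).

Nullable set: {L, X}.
S -> iX: X nullable, giving i | iX.
Drop L -> ε.
L -> hLL: L, L nullable, giving h | hL | hLL.
L -> iLh: L nullable, giving iLh | ih.
Drop X -> ε.
X -> SX: X nullable, giving S | SX.
X -> iLi: L nullable, giving iLi | ii.
Unchanged (no nullable symbols): S -> i; L -> h; X -> i.

S -> i | iX; L -> h | hL | ih | hLL | iLh; X -> S | i | SX | ii | iLi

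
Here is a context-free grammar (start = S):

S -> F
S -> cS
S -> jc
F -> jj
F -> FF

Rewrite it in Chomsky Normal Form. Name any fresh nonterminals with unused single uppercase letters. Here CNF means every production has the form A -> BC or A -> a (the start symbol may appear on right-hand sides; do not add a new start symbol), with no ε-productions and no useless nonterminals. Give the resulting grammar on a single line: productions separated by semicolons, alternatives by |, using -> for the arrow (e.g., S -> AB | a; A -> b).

S -> AA | AB | BS | FF; A -> j; B -> c; F -> AA | FF

No ε-productions.
After unit-elimination: S -> FF | cS | jc | jj; F -> FF | jj.
TERM: introduce B -> c, A -> j and substitute in every rule of length ≥2.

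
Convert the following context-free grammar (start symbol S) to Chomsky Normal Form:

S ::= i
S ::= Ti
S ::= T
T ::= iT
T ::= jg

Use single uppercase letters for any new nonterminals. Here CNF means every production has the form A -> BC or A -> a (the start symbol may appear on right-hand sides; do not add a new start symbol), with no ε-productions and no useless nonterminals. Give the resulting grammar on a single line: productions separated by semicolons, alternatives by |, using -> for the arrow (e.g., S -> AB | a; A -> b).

S -> i | AT | BC | TA; A -> i; B -> j; C -> g; T -> AT | BC

No ε-productions.
After unit-elimination: S -> i | Ti | iT | jg; T -> iT | jg.
TERM: introduce C -> g, A -> i, B -> j and substitute in every rule of length ≥2.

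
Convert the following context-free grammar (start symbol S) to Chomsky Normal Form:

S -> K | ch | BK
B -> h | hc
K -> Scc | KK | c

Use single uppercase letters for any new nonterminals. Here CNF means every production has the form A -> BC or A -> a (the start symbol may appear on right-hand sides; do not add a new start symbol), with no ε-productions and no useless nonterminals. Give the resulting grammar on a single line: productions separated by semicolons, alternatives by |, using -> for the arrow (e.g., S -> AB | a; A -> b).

S -> c | BK | CA | KK | SE; A -> h; B -> h | AC; C -> c; D -> CC; E -> CC; K -> c | KK | SD

No ε-productions.
After unit-elimination: S -> c | BK | KK | ch | Scc; B -> h | hc; K -> c | KK | Scc.
TERM: introduce C -> c, A -> h and substitute in every rule of length ≥2.
BIN: K -> SCC becomes K -> SD, D -> CC; S -> SCC becomes S -> SE, E -> CC.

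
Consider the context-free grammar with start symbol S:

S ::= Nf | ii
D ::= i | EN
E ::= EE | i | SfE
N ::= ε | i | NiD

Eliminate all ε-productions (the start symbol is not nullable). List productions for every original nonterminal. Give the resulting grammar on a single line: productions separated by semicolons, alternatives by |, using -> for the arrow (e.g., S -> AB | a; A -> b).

Nullable set: {N}.
S -> Nf: N nullable, giving Nf | f.
D -> EN: N nullable, giving E | EN.
Drop N -> ε.
N -> NiD: N nullable, giving NiD | iD.
Unchanged (no nullable symbols): S -> ii; D -> i; E -> EE; E -> SfE; E -> i; N -> i.

S -> f | Nf | ii; D -> E | i | EN; E -> i | EE | SfE; N -> i | iD | NiD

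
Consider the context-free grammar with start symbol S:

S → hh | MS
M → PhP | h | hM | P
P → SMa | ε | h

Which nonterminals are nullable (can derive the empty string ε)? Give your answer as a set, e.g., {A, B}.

{M, P}

Directly nullable (have an ε-rule): {P}.
M is nullable via M -> P (every symbol on the right is already known nullable).
Not nullable: S — each has a terminal in every rule's right-hand side or depends on a non-nullable symbol.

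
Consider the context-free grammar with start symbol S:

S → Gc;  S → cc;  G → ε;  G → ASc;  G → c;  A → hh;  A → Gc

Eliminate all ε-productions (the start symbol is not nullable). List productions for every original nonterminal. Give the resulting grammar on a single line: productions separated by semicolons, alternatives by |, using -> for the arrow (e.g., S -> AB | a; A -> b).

Nullable set: {G}.
S -> Gc: G nullable, giving Gc | c.
A -> Gc: G nullable, giving Gc | c.
Drop G -> ε.
Unchanged (no nullable symbols): S -> cc; A -> hh; G -> ASc; G -> c.

S -> c | Gc | cc; A -> c | Gc | hh; G -> c | ASc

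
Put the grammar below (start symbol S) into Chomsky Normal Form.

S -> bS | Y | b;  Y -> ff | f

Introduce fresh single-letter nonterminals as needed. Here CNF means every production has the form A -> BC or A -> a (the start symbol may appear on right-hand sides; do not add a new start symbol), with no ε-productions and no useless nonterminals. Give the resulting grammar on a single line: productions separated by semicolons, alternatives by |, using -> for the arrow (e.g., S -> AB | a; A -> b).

No ε-productions.
After unit-elimination: S -> b | f | bS | ff; Y -> f | ff.
TERM: introduce A -> b, B -> f and substitute in every rule of length ≥2.
Drop unreachable/unproductive: Y.

S -> b | f | AS | BB; A -> b; B -> f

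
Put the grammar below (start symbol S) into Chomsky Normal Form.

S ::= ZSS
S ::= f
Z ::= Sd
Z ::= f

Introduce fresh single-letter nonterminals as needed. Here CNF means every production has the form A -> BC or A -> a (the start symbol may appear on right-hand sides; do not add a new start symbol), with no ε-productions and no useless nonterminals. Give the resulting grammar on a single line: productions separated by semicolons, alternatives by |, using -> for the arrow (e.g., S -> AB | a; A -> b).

S -> f | ZB; A -> d; B -> SS; Z -> f | SA

No ε-productions.
No unit productions to eliminate.
TERM: introduce A -> d and substitute in every rule of length ≥2.
BIN: S -> ZSS becomes S -> ZB, B -> SS.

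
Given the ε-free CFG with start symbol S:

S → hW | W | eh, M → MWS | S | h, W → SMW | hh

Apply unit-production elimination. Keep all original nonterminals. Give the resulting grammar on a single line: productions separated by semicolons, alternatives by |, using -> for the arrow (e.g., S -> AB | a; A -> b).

S -> eh | hW | hh | SMW; M -> h | eh | hW | hh | MWS | SMW; W -> hh | SMW

Unit productions: M->S, S->W.
Unit pairs (A ⇒* B via units): (M,S), (M,W), (S,W).
S: inherits non-unit rules of {S, W} → SMW | eh | hW | hh.
M: inherits non-unit rules of {M, S, W} → MWS | SMW | eh | h | hW | hh.
W: inherits non-unit rules of {W} → SMW | hh.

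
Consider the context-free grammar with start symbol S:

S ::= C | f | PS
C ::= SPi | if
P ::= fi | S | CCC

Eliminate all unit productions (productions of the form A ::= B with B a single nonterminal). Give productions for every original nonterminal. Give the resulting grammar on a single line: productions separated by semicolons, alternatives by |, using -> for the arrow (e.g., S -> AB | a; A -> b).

S -> f | PS | if | SPi; C -> if | SPi; P -> f | PS | fi | if | CCC | SPi

Unit productions: P->S, S->C.
Unit pairs (A ⇒* B via units): (P,C), (P,S), (S,C).
S: inherits non-unit rules of {C, S} → PS | SPi | f | if.
C: inherits non-unit rules of {C} → SPi | if.
P: inherits non-unit rules of {C, P, S} → CCC | PS | SPi | f | fi | if.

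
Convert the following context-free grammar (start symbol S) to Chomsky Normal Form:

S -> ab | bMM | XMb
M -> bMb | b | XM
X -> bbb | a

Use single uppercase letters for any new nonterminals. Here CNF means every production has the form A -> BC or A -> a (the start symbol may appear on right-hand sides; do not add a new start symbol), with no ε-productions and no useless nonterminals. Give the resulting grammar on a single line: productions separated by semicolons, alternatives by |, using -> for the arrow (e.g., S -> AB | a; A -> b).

S -> AD | BA | XE; A -> b; B -> a; C -> MA; D -> MM; E -> MA; F -> AA; M -> b | AC | XM; X -> a | AF

No ε-productions.
No unit productions to eliminate.
TERM: introduce B -> a, A -> b and substitute in every rule of length ≥2.
BIN: M -> AMA becomes M -> AC, C -> MA; S -> AMM becomes S -> AD, D -> MM; S -> XMA becomes S -> XE, E -> MA; X -> AAA becomes X -> AF, F -> AA.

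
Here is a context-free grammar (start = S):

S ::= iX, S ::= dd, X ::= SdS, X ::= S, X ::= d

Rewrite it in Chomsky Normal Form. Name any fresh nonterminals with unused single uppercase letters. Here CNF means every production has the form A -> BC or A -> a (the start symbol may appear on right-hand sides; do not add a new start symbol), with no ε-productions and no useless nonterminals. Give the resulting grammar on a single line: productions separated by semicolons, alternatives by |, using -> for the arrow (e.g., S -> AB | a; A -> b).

S -> AA | BX; A -> d; B -> i; C -> AS; X -> d | AA | BX | SC

No ε-productions.
After unit-elimination: S -> dd | iX; X -> d | dd | iX | SdS.
TERM: introduce A -> d, B -> i and substitute in every rule of length ≥2.
BIN: X -> SAS becomes X -> SC, C -> AS.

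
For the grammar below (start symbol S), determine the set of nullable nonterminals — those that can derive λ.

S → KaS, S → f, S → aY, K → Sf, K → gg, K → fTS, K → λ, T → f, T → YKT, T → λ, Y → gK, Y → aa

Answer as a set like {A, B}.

{K, T}

Directly nullable (have an ε-rule): {K, T}.
Not nullable: S, Y — each has a terminal in every rule's right-hand side or depends on a non-nullable symbol.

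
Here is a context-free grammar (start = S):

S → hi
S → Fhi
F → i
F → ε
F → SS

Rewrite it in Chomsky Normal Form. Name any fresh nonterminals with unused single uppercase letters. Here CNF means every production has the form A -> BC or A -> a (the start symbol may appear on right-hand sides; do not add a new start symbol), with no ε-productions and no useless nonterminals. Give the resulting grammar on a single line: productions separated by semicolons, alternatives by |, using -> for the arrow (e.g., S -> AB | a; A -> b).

S -> AB | FC; A -> h; B -> i; C -> AB; F -> i | SS

Nullable: {F}; after ε-elimination: S -> hi | Fhi; F -> i | SS.
No unit productions to eliminate.
TERM: introduce A -> h, B -> i and substitute in every rule of length ≥2.
BIN: S -> FAB becomes S -> FC, C -> AB.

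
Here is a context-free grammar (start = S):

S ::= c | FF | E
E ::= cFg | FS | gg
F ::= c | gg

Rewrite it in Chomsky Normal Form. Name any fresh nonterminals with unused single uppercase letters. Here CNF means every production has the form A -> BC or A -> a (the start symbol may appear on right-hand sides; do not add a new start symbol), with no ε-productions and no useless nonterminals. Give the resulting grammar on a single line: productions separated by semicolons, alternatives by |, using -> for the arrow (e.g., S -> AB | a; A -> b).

S -> c | AD | BB | FF | FS; A -> c; B -> g; D -> FB; F -> c | BB

No ε-productions.
After unit-elimination: S -> c | FF | FS | gg | cFg; E -> FS | gg | cFg; F -> c | gg.
TERM: introduce A -> c, B -> g and substitute in every rule of length ≥2.
BIN: E -> AFB becomes E -> AC, C -> FB; S -> AFB becomes S -> AD, D -> FB.
Drop unreachable/unproductive: E.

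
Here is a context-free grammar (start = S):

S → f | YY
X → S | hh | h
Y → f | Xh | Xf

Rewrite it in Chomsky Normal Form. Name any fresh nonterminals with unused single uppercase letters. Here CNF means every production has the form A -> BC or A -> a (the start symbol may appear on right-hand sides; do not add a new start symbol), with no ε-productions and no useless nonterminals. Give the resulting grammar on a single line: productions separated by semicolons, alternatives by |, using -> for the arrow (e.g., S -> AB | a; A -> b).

S -> f | YY; A -> h; B -> f; X -> f | h | AA | YY; Y -> f | XA | XB

No ε-productions.
After unit-elimination: S -> f | YY; X -> f | h | YY | hh; Y -> f | Xf | Xh.
TERM: introduce B -> f, A -> h and substitute in every rule of length ≥2.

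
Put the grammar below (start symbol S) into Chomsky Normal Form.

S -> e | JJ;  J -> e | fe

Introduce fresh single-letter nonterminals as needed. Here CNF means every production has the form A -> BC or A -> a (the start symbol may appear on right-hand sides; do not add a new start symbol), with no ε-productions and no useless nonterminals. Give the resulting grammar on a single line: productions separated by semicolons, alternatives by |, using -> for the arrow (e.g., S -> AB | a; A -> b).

S -> e | JJ; A -> f; B -> e; J -> e | AB

No ε-productions.
No unit productions to eliminate.
TERM: introduce B -> e, A -> f and substitute in every rule of length ≥2.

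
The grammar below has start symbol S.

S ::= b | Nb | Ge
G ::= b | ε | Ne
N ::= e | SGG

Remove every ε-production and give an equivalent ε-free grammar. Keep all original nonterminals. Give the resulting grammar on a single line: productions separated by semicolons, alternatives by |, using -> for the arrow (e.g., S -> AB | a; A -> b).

Nullable set: {G}.
S -> Ge: G nullable, giving Ge | e.
Drop G -> ε.
N -> SGG: G, G nullable, giving S | SG | SGG.
Unchanged (no nullable symbols): S -> Nb; S -> b; G -> Ne; G -> b; N -> e.

S -> b | e | Ge | Nb; G -> b | Ne; N -> S | e | SG | SGG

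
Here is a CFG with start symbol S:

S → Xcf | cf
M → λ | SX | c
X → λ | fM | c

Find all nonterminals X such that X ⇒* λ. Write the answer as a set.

Directly nullable (have an ε-rule): {M, X}.
Not nullable: S — each has a terminal in every rule's right-hand side or depends on a non-nullable symbol.

{M, X}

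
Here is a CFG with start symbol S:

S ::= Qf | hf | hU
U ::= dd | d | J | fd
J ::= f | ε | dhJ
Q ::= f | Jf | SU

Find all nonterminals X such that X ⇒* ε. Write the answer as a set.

Directly nullable (have an ε-rule): {J}.
U is nullable via U -> J (every symbol on the right is already known nullable).
Not nullable: Q, S — each has a terminal in every rule's right-hand side or depends on a non-nullable symbol.

{J, U}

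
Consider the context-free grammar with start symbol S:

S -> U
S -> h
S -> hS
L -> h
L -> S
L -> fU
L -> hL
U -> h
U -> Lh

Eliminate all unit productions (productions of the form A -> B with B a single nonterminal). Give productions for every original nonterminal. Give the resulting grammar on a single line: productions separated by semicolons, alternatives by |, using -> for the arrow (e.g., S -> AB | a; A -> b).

Unit productions: L->S, S->U.
Unit pairs (A ⇒* B via units): (L,S), (L,U), (S,U).
S: inherits non-unit rules of {S, U} → Lh | h | hS.
L: inherits non-unit rules of {L, S, U} → Lh | fU | h | hL | hS.
U: inherits non-unit rules of {U} → Lh | h.

S -> h | Lh | hS; L -> h | Lh | fU | hL | hS; U -> h | Lh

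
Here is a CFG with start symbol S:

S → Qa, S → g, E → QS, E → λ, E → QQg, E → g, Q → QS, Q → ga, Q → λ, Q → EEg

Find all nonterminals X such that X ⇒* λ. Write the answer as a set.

Directly nullable (have an ε-rule): {E, Q}.
Not nullable: S — each has a terminal in every rule's right-hand side or depends on a non-nullable symbol.

{E, Q}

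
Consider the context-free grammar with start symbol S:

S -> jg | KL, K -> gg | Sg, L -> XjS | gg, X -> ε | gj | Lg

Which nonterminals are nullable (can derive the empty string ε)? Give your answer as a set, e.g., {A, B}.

Directly nullable (have an ε-rule): {X}.
Not nullable: K, L, S — each has a terminal in every rule's right-hand side or depends on a non-nullable symbol.

{X}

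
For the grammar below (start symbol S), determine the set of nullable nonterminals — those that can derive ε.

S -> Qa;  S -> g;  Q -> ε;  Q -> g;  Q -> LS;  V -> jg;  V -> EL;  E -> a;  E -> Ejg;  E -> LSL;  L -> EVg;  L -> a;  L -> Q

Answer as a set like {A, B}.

Directly nullable (have an ε-rule): {Q}.
L is nullable via L -> Q (every symbol on the right is already known nullable).
Not nullable: E, S, V — each has a terminal in every rule's right-hand side or depends on a non-nullable symbol.

{L, Q}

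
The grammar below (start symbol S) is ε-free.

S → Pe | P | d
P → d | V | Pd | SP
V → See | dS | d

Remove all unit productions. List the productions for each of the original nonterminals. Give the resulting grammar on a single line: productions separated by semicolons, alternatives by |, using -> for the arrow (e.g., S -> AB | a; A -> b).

Unit productions: P->V, S->P.
Unit pairs (A ⇒* B via units): (P,V), (S,P), (S,V).
S: inherits non-unit rules of {P, S, V} → Pd | Pe | SP | See | d | dS.
P: inherits non-unit rules of {P, V} → Pd | SP | See | d | dS.
V: inherits non-unit rules of {V} → See | d | dS.

S -> d | Pd | Pe | SP | dS | See; P -> d | Pd | SP | dS | See; V -> d | dS | See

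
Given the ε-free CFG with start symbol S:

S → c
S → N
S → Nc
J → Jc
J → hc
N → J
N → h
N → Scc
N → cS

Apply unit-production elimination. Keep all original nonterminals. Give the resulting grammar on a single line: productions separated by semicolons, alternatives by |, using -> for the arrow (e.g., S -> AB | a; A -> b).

Unit productions: N->J, S->N.
Unit pairs (A ⇒* B via units): (N,J), (S,J), (S,N).
S: inherits non-unit rules of {J, N, S} → Jc | Nc | Scc | c | cS | h | hc.
J: inherits non-unit rules of {J} → Jc | hc.
N: inherits non-unit rules of {J, N} → Jc | Scc | cS | h | hc.

S -> c | h | Jc | Nc | cS | hc | Scc; J -> Jc | hc; N -> h | Jc | cS | hc | Scc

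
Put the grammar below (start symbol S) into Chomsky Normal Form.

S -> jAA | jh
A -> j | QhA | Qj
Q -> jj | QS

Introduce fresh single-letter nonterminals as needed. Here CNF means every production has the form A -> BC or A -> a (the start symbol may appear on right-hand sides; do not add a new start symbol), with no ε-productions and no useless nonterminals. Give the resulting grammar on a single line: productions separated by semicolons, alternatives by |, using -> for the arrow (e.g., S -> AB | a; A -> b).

No ε-productions.
No unit productions to eliminate.
TERM: introduce B -> h, C -> j and substitute in every rule of length ≥2.
BIN: A -> QBA becomes A -> QD, D -> BA; S -> CAA becomes S -> CE, E -> AA.

S -> CB | CE; A -> j | QC | QD; B -> h; C -> j; D -> BA; E -> AA; Q -> CC | QS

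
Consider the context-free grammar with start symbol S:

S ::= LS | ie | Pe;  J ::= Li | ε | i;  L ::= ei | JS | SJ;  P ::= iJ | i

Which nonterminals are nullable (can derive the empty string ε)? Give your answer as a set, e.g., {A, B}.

{J}

Directly nullable (have an ε-rule): {J}.
Not nullable: L, P, S — each has a terminal in every rule's right-hand side or depends on a non-nullable symbol.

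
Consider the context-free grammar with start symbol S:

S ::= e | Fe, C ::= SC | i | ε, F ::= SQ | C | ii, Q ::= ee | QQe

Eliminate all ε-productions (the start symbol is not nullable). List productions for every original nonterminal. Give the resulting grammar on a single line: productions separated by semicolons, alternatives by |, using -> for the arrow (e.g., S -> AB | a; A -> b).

Nullable set: {C, F}.
S -> Fe: F nullable, giving Fe | e.
Drop C -> ε.
C -> SC: C nullable, giving S | SC.
F -> C: C nullable, giving C.
Unchanged (no nullable symbols): S -> e; C -> i; F -> SQ; F -> ii; Q -> QQe; Q -> ee.

S -> e | Fe; C -> S | i | SC; F -> C | SQ | ii; Q -> ee | QQe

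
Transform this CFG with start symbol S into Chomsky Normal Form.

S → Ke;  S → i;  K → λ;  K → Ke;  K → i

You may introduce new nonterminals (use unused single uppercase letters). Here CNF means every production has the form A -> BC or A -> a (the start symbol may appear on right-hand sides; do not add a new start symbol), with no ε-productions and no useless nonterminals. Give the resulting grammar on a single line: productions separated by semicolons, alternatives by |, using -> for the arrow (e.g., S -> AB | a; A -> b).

S -> e | i | KA; A -> e; K -> e | i | KA

Nullable: {K}; after ε-elimination: S -> e | i | Ke; K -> e | i | Ke.
No unit productions to eliminate.
TERM: introduce A -> e and substitute in every rule of length ≥2.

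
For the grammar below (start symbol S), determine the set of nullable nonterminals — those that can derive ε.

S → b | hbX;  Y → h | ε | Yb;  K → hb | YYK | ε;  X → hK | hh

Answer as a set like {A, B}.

Directly nullable (have an ε-rule): {K, Y}.
Not nullable: S, X — each has a terminal in every rule's right-hand side or depends on a non-nullable symbol.

{K, Y}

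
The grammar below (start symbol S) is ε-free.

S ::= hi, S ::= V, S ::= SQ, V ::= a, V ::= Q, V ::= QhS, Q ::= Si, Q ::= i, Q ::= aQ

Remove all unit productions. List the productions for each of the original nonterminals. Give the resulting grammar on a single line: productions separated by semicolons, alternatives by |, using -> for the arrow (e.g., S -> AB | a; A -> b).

Unit productions: S->V, V->Q.
Unit pairs (A ⇒* B via units): (S,Q), (S,V), (V,Q).
S: inherits non-unit rules of {Q, S, V} → QhS | SQ | Si | a | aQ | hi | i.
Q: inherits non-unit rules of {Q} → Si | aQ | i.
V: inherits non-unit rules of {Q, V} → QhS | Si | a | aQ | i.

S -> a | i | SQ | Si | aQ | hi | QhS; Q -> i | Si | aQ; V -> a | i | Si | aQ | QhS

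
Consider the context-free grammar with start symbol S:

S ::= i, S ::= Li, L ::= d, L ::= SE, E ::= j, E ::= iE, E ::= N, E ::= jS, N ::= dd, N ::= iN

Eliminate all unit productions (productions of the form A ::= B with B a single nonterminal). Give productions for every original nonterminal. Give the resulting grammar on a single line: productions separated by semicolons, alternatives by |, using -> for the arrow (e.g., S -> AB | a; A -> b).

Unit productions: E->N.
Unit pairs (A ⇒* B via units): (E,N).
S: inherits non-unit rules of {S} → Li | i.
E: inherits non-unit rules of {E, N} → dd | iE | iN | j | jS.
L: inherits non-unit rules of {L} → SE | d.
N: inherits non-unit rules of {N} → dd | iN.

S -> i | Li; E -> j | dd | iE | iN | jS; L -> d | SE; N -> dd | iN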